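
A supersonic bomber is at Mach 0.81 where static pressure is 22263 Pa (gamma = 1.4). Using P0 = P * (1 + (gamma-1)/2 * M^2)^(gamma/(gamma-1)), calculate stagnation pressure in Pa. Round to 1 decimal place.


Step 1: (gamma-1)/2 * M^2 = 0.2 * 0.6561 = 0.13122
Step 2: 1 + 0.13122 = 1.13122
Step 3: Exponent gamma/(gamma-1) = 3.5
Step 4: P0 = 22263 * 1.13122^3.5 = 34276.7 Pa

34276.7


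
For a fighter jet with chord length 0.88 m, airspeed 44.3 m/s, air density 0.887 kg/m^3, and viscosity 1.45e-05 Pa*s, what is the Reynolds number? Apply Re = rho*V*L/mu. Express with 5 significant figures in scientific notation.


Step 1: Numerator = rho * V * L = 0.887 * 44.3 * 0.88 = 34.578808
Step 2: Re = 34.578808 / 1.45e-05
Step 3: Re = 2.3847e+06

2.3847e+06


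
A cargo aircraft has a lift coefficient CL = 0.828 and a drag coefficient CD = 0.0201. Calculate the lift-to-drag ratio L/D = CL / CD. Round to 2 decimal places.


Step 1: L/D = CL / CD = 0.828 / 0.0201
Step 2: L/D = 41.19

41.19


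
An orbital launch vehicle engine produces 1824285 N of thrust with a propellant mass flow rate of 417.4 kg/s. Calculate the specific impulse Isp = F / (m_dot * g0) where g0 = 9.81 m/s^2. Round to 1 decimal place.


Step 1: m_dot * g0 = 417.4 * 9.81 = 4094.69
Step 2: Isp = 1824285 / 4094.69 = 445.5 s

445.5


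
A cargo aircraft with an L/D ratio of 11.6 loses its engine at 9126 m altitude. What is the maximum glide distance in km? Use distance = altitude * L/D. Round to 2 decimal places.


Step 1: Glide distance = altitude * L/D = 9126 * 11.6 = 105861.6 m
Step 2: Convert to km: 105861.6 / 1000 = 105.86 km

105.86


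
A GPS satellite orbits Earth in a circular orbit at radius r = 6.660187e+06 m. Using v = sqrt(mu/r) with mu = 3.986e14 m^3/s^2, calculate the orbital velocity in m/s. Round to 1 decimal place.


Step 1: mu / r = 3.986e14 / 6.660187e+06 = 59848169.4283
Step 2: v = sqrt(59848169.4283) = 7736.2 m/s

7736.2


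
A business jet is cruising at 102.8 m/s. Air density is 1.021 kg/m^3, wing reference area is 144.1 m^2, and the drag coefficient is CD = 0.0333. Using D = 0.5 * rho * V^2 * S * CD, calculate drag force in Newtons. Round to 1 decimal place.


Step 1: Dynamic pressure q = 0.5 * 1.021 * 102.8^2 = 5394.8823 Pa
Step 2: Drag D = q * S * CD = 5394.8823 * 144.1 * 0.0333
Step 3: D = 25887.5 N

25887.5


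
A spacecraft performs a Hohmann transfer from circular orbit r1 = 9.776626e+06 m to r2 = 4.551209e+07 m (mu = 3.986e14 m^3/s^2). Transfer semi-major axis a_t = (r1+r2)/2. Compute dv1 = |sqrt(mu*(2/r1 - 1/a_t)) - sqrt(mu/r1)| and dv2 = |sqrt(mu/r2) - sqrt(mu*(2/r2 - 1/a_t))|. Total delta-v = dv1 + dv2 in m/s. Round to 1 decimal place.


Step 1: Transfer semi-major axis a_t = (9.776626e+06 + 4.551209e+07) / 2 = 2.764436e+07 m
Step 2: v1 (circular at r1) = sqrt(mu/r1) = 6385.19 m/s
Step 3: v_t1 = sqrt(mu*(2/r1 - 1/a_t)) = 8192.84 m/s
Step 4: dv1 = |8192.84 - 6385.19| = 1807.64 m/s
Step 5: v2 (circular at r2) = 2959.41 m/s, v_t2 = 1759.93 m/s
Step 6: dv2 = |2959.41 - 1759.93| = 1199.48 m/s
Step 7: Total delta-v = 1807.64 + 1199.48 = 3007.1 m/s

3007.1


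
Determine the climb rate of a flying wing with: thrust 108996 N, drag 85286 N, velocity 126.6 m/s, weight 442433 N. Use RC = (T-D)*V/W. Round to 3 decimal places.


Step 1: Excess thrust = T - D = 108996 - 85286 = 23710 N
Step 2: Excess power = 23710 * 126.6 = 3001686.0 W
Step 3: RC = 3001686.0 / 442433 = 6.784 m/s

6.784


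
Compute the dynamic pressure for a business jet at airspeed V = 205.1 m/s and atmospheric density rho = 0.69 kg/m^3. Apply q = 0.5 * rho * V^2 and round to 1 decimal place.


Step 1: V^2 = 205.1^2 = 42066.01
Step 2: q = 0.5 * 0.69 * 42066.01
Step 3: q = 14512.8 Pa

14512.8


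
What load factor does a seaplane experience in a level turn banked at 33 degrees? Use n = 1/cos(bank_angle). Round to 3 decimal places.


Step 1: Convert 33 degrees to radians = 0.575959
Step 2: cos(33 deg) = 0.838671
Step 3: n = 1 / 0.838671 = 1.192

1.192


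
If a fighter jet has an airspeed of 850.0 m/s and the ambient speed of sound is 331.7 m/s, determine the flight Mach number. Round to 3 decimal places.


Step 1: M = V / a = 850.0 / 331.7
Step 2: M = 2.563

2.563


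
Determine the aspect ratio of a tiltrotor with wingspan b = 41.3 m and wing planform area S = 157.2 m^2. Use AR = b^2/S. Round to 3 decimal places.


Step 1: b^2 = 41.3^2 = 1705.69
Step 2: AR = 1705.69 / 157.2 = 10.850

10.850


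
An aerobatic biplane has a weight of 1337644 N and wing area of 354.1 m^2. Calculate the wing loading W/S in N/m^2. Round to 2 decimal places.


Step 1: Wing loading = W / S = 1337644 / 354.1
Step 2: Wing loading = 3777.59 N/m^2

3777.59


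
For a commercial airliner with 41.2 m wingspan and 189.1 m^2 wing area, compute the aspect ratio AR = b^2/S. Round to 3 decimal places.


Step 1: b^2 = 41.2^2 = 1697.44
Step 2: AR = 1697.44 / 189.1 = 8.976

8.976


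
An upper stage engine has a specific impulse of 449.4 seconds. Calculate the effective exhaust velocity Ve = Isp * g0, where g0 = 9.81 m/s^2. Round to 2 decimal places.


Step 1: Ve = Isp * g0 = 449.4 * 9.81
Step 2: Ve = 4408.61 m/s

4408.61


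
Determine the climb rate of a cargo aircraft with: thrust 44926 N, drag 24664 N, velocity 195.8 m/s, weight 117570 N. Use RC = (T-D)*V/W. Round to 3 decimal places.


Step 1: Excess thrust = T - D = 44926 - 24664 = 20262 N
Step 2: Excess power = 20262 * 195.8 = 3967299.6 W
Step 3: RC = 3967299.6 / 117570 = 33.744 m/s

33.744


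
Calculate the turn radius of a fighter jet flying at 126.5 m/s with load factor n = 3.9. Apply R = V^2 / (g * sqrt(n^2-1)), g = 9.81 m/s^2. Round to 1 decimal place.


Step 1: V^2 = 126.5^2 = 16002.25
Step 2: n^2 - 1 = 3.9^2 - 1 = 14.21
Step 3: sqrt(14.21) = 3.769615
Step 4: R = 16002.25 / (9.81 * 3.769615) = 432.7 m

432.7


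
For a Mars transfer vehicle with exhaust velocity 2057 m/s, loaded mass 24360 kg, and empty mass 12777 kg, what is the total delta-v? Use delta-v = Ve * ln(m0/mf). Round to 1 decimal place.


Step 1: Mass ratio m0/mf = 24360 / 12777 = 1.906551
Step 2: ln(1.906551) = 0.645296
Step 3: delta-v = 2057 * 0.645296 = 1327.4 m/s

1327.4


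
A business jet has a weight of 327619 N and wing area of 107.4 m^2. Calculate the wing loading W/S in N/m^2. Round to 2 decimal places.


Step 1: Wing loading = W / S = 327619 / 107.4
Step 2: Wing loading = 3050.46 N/m^2

3050.46


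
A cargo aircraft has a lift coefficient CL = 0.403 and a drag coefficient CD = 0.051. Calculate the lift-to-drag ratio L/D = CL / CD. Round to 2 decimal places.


Step 1: L/D = CL / CD = 0.403 / 0.051
Step 2: L/D = 7.90

7.90


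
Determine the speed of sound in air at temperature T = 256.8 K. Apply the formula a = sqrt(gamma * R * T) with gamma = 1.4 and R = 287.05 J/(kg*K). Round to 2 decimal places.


Step 1: gamma * R * T = 1.4 * 287.05 * 256.8 = 103200.216
Step 2: a = sqrt(103200.216) = 321.25 m/s

321.25


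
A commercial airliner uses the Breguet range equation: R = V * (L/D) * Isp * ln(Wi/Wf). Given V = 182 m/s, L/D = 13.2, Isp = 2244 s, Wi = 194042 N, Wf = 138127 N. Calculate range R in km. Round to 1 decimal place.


Step 1: Coefficient = V * (L/D) * Isp = 182 * 13.2 * 2244 = 5390985.6 m
Step 2: Wi/Wf = 194042 / 138127 = 1.404809
Step 3: ln(1.404809) = 0.339901
Step 4: R = 5390985.6 * 0.339901 = 1832401.8 m = 1832.4 km

1832.4


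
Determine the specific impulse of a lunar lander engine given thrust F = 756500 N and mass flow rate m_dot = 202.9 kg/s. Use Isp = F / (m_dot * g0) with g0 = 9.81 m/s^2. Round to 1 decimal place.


Step 1: m_dot * g0 = 202.9 * 9.81 = 1990.45
Step 2: Isp = 756500 / 1990.45 = 380.1 s

380.1


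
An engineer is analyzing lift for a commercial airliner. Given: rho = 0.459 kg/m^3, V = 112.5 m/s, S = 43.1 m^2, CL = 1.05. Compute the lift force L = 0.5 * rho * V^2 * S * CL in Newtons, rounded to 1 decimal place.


Step 1: Calculate dynamic pressure q = 0.5 * 0.459 * 112.5^2 = 0.5 * 0.459 * 12656.25 = 2904.6094 Pa
Step 2: Multiply by wing area and lift coefficient: L = 2904.6094 * 43.1 * 1.05
Step 3: L = 125188.6641 * 1.05 = 131448.1 N

131448.1


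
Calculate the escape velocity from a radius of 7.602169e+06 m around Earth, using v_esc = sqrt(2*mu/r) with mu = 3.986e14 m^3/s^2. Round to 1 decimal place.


Step 1: 2*mu/r = 2 * 3.986e14 / 7.602169e+06 = 104864808.9775
Step 2: v_esc = sqrt(104864808.9775) = 10240.4 m/s

10240.4


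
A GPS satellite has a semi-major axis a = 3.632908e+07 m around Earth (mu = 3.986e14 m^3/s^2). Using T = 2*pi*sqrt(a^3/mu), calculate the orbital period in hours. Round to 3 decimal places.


Step 1: a^3 / mu = 4.794719e+22 / 3.986e14 = 1.202890e+08
Step 2: sqrt(1.202890e+08) = 10967.6341 s
Step 3: T = 2*pi * 10967.6341 = 68911.68 s
Step 4: T in hours = 68911.68 / 3600 = 19.142 hours

19.142


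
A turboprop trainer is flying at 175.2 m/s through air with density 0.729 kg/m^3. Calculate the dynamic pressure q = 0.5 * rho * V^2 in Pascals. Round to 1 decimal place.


Step 1: V^2 = 175.2^2 = 30695.04
Step 2: q = 0.5 * 0.729 * 30695.04
Step 3: q = 11188.3 Pa

11188.3


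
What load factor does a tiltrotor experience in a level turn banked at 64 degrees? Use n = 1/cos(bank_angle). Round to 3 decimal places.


Step 1: Convert 64 degrees to radians = 1.117011
Step 2: cos(64 deg) = 0.438371
Step 3: n = 1 / 0.438371 = 2.281

2.281


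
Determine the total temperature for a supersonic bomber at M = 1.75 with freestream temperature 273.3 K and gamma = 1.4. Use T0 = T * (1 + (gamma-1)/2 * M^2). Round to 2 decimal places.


Step 1: (gamma-1)/2 = 0.2
Step 2: M^2 = 3.0625
Step 3: 1 + 0.2 * 3.0625 = 1.6125
Step 4: T0 = 273.3 * 1.6125 = 440.70 K

440.70


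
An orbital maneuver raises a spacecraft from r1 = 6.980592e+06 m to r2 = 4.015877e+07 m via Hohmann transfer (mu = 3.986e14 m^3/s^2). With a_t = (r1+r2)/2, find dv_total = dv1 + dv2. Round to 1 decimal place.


Step 1: Transfer semi-major axis a_t = (6.980592e+06 + 4.015877e+07) / 2 = 2.356968e+07 m
Step 2: v1 (circular at r1) = sqrt(mu/r1) = 7556.53 m/s
Step 3: v_t1 = sqrt(mu*(2/r1 - 1/a_t)) = 9863.61 m/s
Step 4: dv1 = |9863.61 - 7556.53| = 2307.08 m/s
Step 5: v2 (circular at r2) = 3150.49 m/s, v_t2 = 1714.54 m/s
Step 6: dv2 = |3150.49 - 1714.54| = 1435.95 m/s
Step 7: Total delta-v = 2307.08 + 1435.95 = 3743.0 m/s

3743.0


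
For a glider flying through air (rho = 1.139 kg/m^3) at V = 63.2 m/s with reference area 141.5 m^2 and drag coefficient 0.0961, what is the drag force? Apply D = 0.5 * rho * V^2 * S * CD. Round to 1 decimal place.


Step 1: Dynamic pressure q = 0.5 * 1.139 * 63.2^2 = 2274.7197 Pa
Step 2: Drag D = q * S * CD = 2274.7197 * 141.5 * 0.0961
Step 3: D = 30932.0 N

30932.0


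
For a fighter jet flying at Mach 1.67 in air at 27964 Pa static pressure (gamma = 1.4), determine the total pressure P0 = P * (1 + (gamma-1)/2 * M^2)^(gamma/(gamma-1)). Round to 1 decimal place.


Step 1: (gamma-1)/2 * M^2 = 0.2 * 2.7889 = 0.55778
Step 2: 1 + 0.55778 = 1.55778
Step 3: Exponent gamma/(gamma-1) = 3.5
Step 4: P0 = 27964 * 1.55778^3.5 = 131938.3 Pa

131938.3


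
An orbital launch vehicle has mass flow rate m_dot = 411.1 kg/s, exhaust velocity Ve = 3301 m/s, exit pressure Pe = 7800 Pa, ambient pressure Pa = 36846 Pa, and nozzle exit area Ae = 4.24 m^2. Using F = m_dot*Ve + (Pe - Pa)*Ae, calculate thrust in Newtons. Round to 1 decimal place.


Step 1: Momentum thrust = m_dot * Ve = 411.1 * 3301 = 1357041.1 N
Step 2: Pressure thrust = (Pe - Pa) * Ae = (7800 - 36846) * 4.24 = -123155.04 N
Step 3: Total thrust F = 1357041.1 + -123155.04 = 1233886.1 N

1233886.1


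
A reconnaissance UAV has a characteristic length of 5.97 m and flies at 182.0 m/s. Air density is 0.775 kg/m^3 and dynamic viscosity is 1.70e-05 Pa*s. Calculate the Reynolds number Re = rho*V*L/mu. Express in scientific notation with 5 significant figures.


Step 1: Numerator = rho * V * L = 0.775 * 182.0 * 5.97 = 842.0685
Step 2: Re = 842.0685 / 1.70e-05
Step 3: Re = 4.9533e+07

4.9533e+07


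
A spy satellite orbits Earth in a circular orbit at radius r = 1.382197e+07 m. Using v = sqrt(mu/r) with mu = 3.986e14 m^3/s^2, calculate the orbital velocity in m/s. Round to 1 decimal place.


Step 1: mu / r = 3.986e14 / 1.382197e+07 = 28838146.8054
Step 2: v = sqrt(28838146.8054) = 5370.1 m/s

5370.1


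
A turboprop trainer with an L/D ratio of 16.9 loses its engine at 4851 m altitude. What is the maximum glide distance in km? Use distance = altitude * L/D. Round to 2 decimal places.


Step 1: Glide distance = altitude * L/D = 4851 * 16.9 = 81981.9 m
Step 2: Convert to km: 81981.9 / 1000 = 81.98 km

81.98


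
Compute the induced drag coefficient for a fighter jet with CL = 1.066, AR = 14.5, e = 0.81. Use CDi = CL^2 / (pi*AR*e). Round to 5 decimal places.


Step 1: CL^2 = 1.066^2 = 1.136356
Step 2: pi * AR * e = 3.14159 * 14.5 * 0.81 = 36.898006
Step 3: CDi = 1.136356 / 36.898006 = 0.03080

0.03080


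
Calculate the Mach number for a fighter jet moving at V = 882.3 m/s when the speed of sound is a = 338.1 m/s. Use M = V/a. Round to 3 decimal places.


Step 1: M = V / a = 882.3 / 338.1
Step 2: M = 2.610

2.610


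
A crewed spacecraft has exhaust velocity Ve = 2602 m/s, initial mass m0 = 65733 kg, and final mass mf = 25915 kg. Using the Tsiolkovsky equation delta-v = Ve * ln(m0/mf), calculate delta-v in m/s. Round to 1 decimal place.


Step 1: Mass ratio m0/mf = 65733 / 25915 = 2.536485
Step 2: ln(2.536485) = 0.930779
Step 3: delta-v = 2602 * 0.930779 = 2421.9 m/s

2421.9


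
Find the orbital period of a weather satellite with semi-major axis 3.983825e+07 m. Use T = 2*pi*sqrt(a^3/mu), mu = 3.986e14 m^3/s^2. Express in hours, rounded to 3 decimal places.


Step 1: a^3 / mu = 6.322674e+22 / 3.986e14 = 1.586220e+08
Step 2: sqrt(1.586220e+08) = 12594.5232 s
Step 3: T = 2*pi * 12594.5232 = 79133.72 s
Step 4: T in hours = 79133.72 / 3600 = 21.982 hours

21.982


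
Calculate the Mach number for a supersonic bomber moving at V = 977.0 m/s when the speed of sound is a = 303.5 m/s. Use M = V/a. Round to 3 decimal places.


Step 1: M = V / a = 977.0 / 303.5
Step 2: M = 3.219

3.219


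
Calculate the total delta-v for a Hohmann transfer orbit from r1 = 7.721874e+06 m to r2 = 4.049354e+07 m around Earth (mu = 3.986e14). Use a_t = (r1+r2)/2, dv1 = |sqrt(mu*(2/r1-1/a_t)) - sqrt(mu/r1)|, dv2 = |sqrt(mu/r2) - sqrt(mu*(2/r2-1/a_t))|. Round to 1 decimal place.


Step 1: Transfer semi-major axis a_t = (7.721874e+06 + 4.049354e+07) / 2 = 2.410771e+07 m
Step 2: v1 (circular at r1) = sqrt(mu/r1) = 7184.68 m/s
Step 3: v_t1 = sqrt(mu*(2/r1 - 1/a_t)) = 9311.55 m/s
Step 4: dv1 = |9311.55 - 7184.68| = 2126.88 m/s
Step 5: v2 (circular at r2) = 3137.44 m/s, v_t2 = 1775.66 m/s
Step 6: dv2 = |3137.44 - 1775.66| = 1361.79 m/s
Step 7: Total delta-v = 2126.88 + 1361.79 = 3488.7 m/s

3488.7


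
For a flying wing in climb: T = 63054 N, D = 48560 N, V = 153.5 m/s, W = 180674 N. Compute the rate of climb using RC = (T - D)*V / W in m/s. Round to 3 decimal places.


Step 1: Excess thrust = T - D = 63054 - 48560 = 14494 N
Step 2: Excess power = 14494 * 153.5 = 2224829.0 W
Step 3: RC = 2224829.0 / 180674 = 12.314 m/s

12.314


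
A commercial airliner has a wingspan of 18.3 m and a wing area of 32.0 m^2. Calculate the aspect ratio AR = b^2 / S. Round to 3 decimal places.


Step 1: b^2 = 18.3^2 = 334.89
Step 2: AR = 334.89 / 32.0 = 10.465

10.465


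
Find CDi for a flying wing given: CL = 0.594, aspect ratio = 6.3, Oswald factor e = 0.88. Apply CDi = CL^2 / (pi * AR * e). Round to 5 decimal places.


Step 1: CL^2 = 0.594^2 = 0.352836
Step 2: pi * AR * e = 3.14159 * 6.3 * 0.88 = 17.41699
Step 3: CDi = 0.352836 / 17.41699 = 0.02026

0.02026


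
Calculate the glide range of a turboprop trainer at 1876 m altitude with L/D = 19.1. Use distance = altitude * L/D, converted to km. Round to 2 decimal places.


Step 1: Glide distance = altitude * L/D = 1876 * 19.1 = 35831.6 m
Step 2: Convert to km: 35831.6 / 1000 = 35.83 km

35.83


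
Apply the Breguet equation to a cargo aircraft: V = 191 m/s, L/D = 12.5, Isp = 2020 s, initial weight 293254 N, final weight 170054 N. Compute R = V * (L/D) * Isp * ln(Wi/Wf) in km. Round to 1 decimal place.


Step 1: Coefficient = V * (L/D) * Isp = 191 * 12.5 * 2020 = 4822750.0 m
Step 2: Wi/Wf = 293254 / 170054 = 1.724476
Step 3: ln(1.724476) = 0.544923
Step 4: R = 4822750.0 * 0.544923 = 2628027.9 m = 2628.0 km

2628.0


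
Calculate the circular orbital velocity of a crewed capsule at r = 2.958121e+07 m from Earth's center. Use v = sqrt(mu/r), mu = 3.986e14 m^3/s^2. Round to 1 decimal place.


Step 1: mu / r = 3.986e14 / 2.958121e+07 = 13474769.9638
Step 2: v = sqrt(13474769.9638) = 3670.8 m/s

3670.8


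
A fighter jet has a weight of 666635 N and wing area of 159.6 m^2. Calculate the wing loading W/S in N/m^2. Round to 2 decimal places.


Step 1: Wing loading = W / S = 666635 / 159.6
Step 2: Wing loading = 4176.91 N/m^2

4176.91


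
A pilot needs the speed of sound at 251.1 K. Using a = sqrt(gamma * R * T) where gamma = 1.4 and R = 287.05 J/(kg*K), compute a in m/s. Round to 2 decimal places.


Step 1: gamma * R * T = 1.4 * 287.05 * 251.1 = 100909.557
Step 2: a = sqrt(100909.557) = 317.66 m/s

317.66


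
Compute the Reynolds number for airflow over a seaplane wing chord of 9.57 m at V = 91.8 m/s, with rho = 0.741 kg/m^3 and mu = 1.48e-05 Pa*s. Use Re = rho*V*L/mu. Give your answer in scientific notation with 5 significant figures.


Step 1: Numerator = rho * V * L = 0.741 * 91.8 * 9.57 = 650.987766
Step 2: Re = 650.987766 / 1.48e-05
Step 3: Re = 4.3986e+07

4.3986e+07


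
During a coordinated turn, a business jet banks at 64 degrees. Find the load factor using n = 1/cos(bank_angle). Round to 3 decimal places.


Step 1: Convert 64 degrees to radians = 1.117011
Step 2: cos(64 deg) = 0.438371
Step 3: n = 1 / 0.438371 = 2.281

2.281


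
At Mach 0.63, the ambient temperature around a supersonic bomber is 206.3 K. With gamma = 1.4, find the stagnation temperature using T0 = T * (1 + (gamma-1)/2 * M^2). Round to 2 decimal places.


Step 1: (gamma-1)/2 = 0.2
Step 2: M^2 = 0.3969
Step 3: 1 + 0.2 * 0.3969 = 1.07938
Step 4: T0 = 206.3 * 1.07938 = 222.68 K

222.68


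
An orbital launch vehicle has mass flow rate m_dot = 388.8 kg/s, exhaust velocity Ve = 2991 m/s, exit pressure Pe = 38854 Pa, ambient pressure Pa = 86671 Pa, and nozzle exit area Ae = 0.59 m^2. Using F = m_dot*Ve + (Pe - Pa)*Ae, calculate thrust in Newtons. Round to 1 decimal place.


Step 1: Momentum thrust = m_dot * Ve = 388.8 * 2991 = 1162900.8 N
Step 2: Pressure thrust = (Pe - Pa) * Ae = (38854 - 86671) * 0.59 = -28212.03 N
Step 3: Total thrust F = 1162900.8 + -28212.03 = 1134688.8 N

1134688.8


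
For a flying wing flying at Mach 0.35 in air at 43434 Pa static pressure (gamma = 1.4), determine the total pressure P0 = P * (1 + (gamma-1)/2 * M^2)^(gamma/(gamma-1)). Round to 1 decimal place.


Step 1: (gamma-1)/2 * M^2 = 0.2 * 0.1225 = 0.0245
Step 2: 1 + 0.0245 = 1.0245
Step 3: Exponent gamma/(gamma-1) = 3.5
Step 4: P0 = 43434 * 1.0245^3.5 = 47273.9 Pa

47273.9


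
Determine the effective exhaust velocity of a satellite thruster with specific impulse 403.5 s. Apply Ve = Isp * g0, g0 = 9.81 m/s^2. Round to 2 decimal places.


Step 1: Ve = Isp * g0 = 403.5 * 9.81
Step 2: Ve = 3958.34 m/s

3958.34


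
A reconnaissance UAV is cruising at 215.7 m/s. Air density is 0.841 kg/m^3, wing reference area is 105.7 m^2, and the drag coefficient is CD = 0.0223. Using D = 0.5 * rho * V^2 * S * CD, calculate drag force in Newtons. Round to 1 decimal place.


Step 1: Dynamic pressure q = 0.5 * 0.841 * 215.7^2 = 19564.389 Pa
Step 2: Drag D = q * S * CD = 19564.389 * 105.7 * 0.0223
Step 3: D = 46115.4 N

46115.4


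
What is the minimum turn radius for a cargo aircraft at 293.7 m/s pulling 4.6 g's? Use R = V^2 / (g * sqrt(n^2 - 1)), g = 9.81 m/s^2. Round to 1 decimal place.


Step 1: V^2 = 293.7^2 = 86259.69
Step 2: n^2 - 1 = 4.6^2 - 1 = 20.16
Step 3: sqrt(20.16) = 4.489989
Step 4: R = 86259.69 / (9.81 * 4.489989) = 1958.4 m

1958.4


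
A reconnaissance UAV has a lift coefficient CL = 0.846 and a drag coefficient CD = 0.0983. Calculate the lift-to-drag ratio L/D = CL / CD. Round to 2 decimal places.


Step 1: L/D = CL / CD = 0.846 / 0.0983
Step 2: L/D = 8.61

8.61


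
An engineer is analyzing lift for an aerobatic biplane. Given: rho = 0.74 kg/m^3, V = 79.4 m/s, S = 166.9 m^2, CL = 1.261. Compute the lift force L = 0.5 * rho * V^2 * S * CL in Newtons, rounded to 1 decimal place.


Step 1: Calculate dynamic pressure q = 0.5 * 0.74 * 79.4^2 = 0.5 * 0.74 * 6304.36 = 2332.6132 Pa
Step 2: Multiply by wing area and lift coefficient: L = 2332.6132 * 166.9 * 1.261
Step 3: L = 389313.1431 * 1.261 = 490923.9 N

490923.9


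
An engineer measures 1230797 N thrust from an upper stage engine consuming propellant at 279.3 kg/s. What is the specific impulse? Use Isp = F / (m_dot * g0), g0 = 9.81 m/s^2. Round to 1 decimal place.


Step 1: m_dot * g0 = 279.3 * 9.81 = 2739.93
Step 2: Isp = 1230797 / 2739.93 = 449.2 s

449.2


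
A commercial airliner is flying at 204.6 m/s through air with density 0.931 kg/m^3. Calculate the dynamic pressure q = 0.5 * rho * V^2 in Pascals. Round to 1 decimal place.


Step 1: V^2 = 204.6^2 = 41861.16
Step 2: q = 0.5 * 0.931 * 41861.16
Step 3: q = 19486.4 Pa

19486.4


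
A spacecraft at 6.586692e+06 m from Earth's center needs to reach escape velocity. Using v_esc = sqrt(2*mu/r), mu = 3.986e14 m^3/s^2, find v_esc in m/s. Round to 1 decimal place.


Step 1: 2*mu/r = 2 * 3.986e14 / 6.586692e+06 = 121031923.1566
Step 2: v_esc = sqrt(121031923.1566) = 11001.5 m/s

11001.5


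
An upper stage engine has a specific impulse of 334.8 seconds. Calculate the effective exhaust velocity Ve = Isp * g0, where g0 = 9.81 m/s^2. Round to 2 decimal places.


Step 1: Ve = Isp * g0 = 334.8 * 9.81
Step 2: Ve = 3284.39 m/s

3284.39


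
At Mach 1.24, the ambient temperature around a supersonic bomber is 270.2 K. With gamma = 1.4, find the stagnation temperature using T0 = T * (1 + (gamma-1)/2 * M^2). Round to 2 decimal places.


Step 1: (gamma-1)/2 = 0.2
Step 2: M^2 = 1.5376
Step 3: 1 + 0.2 * 1.5376 = 1.30752
Step 4: T0 = 270.2 * 1.30752 = 353.29 K

353.29


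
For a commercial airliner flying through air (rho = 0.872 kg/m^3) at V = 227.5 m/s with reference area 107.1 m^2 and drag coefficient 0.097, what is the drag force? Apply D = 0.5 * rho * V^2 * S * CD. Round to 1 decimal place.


Step 1: Dynamic pressure q = 0.5 * 0.872 * 227.5^2 = 22565.725 Pa
Step 2: Drag D = q * S * CD = 22565.725 * 107.1 * 0.097
Step 3: D = 234428.5 N

234428.5


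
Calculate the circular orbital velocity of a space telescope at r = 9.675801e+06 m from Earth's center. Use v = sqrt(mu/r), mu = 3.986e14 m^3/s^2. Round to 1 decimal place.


Step 1: mu / r = 3.986e14 / 9.675801e+06 = 41195555.7995
Step 2: v = sqrt(41195555.7995) = 6418.4 m/s

6418.4


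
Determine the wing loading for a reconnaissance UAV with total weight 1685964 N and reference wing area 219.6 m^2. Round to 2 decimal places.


Step 1: Wing loading = W / S = 1685964 / 219.6
Step 2: Wing loading = 7677.43 N/m^2

7677.43


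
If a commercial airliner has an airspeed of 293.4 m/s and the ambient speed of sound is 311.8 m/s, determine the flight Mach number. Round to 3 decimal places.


Step 1: M = V / a = 293.4 / 311.8
Step 2: M = 0.941

0.941


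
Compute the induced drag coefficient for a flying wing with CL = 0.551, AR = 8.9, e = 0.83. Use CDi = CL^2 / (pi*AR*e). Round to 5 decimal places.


Step 1: CL^2 = 0.551^2 = 0.303601
Step 2: pi * AR * e = 3.14159 * 8.9 * 0.83 = 23.206945
Step 3: CDi = 0.303601 / 23.206945 = 0.01308

0.01308


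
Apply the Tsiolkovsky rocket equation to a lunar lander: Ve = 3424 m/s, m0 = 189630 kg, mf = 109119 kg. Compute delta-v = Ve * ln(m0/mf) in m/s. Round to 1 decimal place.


Step 1: Mass ratio m0/mf = 189630 / 109119 = 1.737828
Step 2: ln(1.737828) = 0.552636
Step 3: delta-v = 3424 * 0.552636 = 1892.2 m/s

1892.2


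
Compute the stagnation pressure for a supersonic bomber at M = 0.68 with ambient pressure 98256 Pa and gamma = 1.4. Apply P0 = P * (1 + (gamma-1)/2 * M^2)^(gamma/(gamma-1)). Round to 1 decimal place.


Step 1: (gamma-1)/2 * M^2 = 0.2 * 0.4624 = 0.09248
Step 2: 1 + 0.09248 = 1.09248
Step 3: Exponent gamma/(gamma-1) = 3.5
Step 4: P0 = 98256 * 1.09248^3.5 = 133907.9 Pa

133907.9


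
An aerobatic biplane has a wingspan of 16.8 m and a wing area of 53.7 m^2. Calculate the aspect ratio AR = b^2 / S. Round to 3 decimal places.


Step 1: b^2 = 16.8^2 = 282.24
Step 2: AR = 282.24 / 53.7 = 5.256

5.256


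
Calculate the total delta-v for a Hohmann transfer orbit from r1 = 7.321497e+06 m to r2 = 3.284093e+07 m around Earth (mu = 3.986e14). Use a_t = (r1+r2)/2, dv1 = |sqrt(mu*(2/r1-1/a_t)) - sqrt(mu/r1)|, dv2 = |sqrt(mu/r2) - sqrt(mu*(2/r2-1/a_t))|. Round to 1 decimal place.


Step 1: Transfer semi-major axis a_t = (7.321497e+06 + 3.284093e+07) / 2 = 2.008121e+07 m
Step 2: v1 (circular at r1) = sqrt(mu/r1) = 7378.51 m/s
Step 3: v_t1 = sqrt(mu*(2/r1 - 1/a_t)) = 9435.86 m/s
Step 4: dv1 = |9435.86 - 7378.51| = 2057.35 m/s
Step 5: v2 (circular at r2) = 3483.86 m/s, v_t2 = 2103.61 m/s
Step 6: dv2 = |3483.86 - 2103.61| = 1380.25 m/s
Step 7: Total delta-v = 2057.35 + 1380.25 = 3437.6 m/s

3437.6


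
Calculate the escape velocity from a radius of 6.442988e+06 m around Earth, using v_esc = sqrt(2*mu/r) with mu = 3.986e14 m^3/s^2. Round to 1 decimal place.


Step 1: 2*mu/r = 2 * 3.986e14 / 6.442988e+06 = 123731411.5749
Step 2: v_esc = sqrt(123731411.5749) = 11123.5 m/s

11123.5


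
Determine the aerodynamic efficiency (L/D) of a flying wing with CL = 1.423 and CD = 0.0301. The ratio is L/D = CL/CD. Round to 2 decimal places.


Step 1: L/D = CL / CD = 1.423 / 0.0301
Step 2: L/D = 47.28

47.28


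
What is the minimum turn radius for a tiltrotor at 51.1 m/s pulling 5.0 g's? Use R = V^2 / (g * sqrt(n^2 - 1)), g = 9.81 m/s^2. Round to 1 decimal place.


Step 1: V^2 = 51.1^2 = 2611.21
Step 2: n^2 - 1 = 5.0^2 - 1 = 24.0
Step 3: sqrt(24.0) = 4.898979
Step 4: R = 2611.21 / (9.81 * 4.898979) = 54.3 m

54.3


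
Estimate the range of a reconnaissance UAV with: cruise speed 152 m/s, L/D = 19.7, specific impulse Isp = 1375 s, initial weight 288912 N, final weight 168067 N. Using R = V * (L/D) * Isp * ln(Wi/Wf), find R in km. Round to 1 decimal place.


Step 1: Coefficient = V * (L/D) * Isp = 152 * 19.7 * 1375 = 4117300.0 m
Step 2: Wi/Wf = 288912 / 168067 = 1.719029
Step 3: ln(1.719029) = 0.541759
Step 4: R = 4117300.0 * 0.541759 = 2230586.1 m = 2230.6 km

2230.6


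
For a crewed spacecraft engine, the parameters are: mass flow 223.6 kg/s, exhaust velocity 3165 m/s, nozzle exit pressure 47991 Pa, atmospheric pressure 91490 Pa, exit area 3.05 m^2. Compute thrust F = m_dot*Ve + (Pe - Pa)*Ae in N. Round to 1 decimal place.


Step 1: Momentum thrust = m_dot * Ve = 223.6 * 3165 = 707694.0 N
Step 2: Pressure thrust = (Pe - Pa) * Ae = (47991 - 91490) * 3.05 = -132671.95 N
Step 3: Total thrust F = 707694.0 + -132671.95 = 575022.1 N

575022.1


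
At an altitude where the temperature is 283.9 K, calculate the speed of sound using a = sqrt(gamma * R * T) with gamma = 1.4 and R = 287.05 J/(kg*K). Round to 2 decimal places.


Step 1: gamma * R * T = 1.4 * 287.05 * 283.9 = 114090.893
Step 2: a = sqrt(114090.893) = 337.77 m/s

337.77


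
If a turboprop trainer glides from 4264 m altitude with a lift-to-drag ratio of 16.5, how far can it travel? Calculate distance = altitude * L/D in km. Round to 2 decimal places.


Step 1: Glide distance = altitude * L/D = 4264 * 16.5 = 70356.0 m
Step 2: Convert to km: 70356.0 / 1000 = 70.36 km

70.36


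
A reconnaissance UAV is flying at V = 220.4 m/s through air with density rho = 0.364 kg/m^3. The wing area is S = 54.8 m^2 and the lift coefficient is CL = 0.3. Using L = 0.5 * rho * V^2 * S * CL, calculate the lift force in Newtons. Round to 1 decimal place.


Step 1: Calculate dynamic pressure q = 0.5 * 0.364 * 220.4^2 = 0.5 * 0.364 * 48576.16 = 8840.8611 Pa
Step 2: Multiply by wing area and lift coefficient: L = 8840.8611 * 54.8 * 0.3
Step 3: L = 484479.1894 * 0.3 = 145343.8 N

145343.8


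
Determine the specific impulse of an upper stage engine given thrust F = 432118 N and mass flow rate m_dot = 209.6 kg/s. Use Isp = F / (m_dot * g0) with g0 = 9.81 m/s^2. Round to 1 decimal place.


Step 1: m_dot * g0 = 209.6 * 9.81 = 2056.18
Step 2: Isp = 432118 / 2056.18 = 210.2 s

210.2


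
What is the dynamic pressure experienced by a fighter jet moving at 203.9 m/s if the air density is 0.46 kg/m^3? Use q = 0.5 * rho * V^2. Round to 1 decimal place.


Step 1: V^2 = 203.9^2 = 41575.21
Step 2: q = 0.5 * 0.46 * 41575.21
Step 3: q = 9562.3 Pa

9562.3


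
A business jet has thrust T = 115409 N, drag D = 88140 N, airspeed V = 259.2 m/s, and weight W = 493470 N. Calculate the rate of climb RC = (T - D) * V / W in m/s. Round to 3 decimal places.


Step 1: Excess thrust = T - D = 115409 - 88140 = 27269 N
Step 2: Excess power = 27269 * 259.2 = 7068124.8 W
Step 3: RC = 7068124.8 / 493470 = 14.323 m/s

14.323


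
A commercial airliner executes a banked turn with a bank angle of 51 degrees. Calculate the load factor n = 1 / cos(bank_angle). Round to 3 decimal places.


Step 1: Convert 51 degrees to radians = 0.890118
Step 2: cos(51 deg) = 0.62932
Step 3: n = 1 / 0.62932 = 1.589

1.589


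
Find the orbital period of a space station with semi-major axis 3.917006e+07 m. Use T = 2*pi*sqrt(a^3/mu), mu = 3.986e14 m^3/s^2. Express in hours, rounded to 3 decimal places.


Step 1: a^3 / mu = 6.009837e+22 / 3.986e14 = 1.507736e+08
Step 2: sqrt(1.507736e+08) = 12278.9918 s
Step 3: T = 2*pi * 12278.9918 = 77151.18 s
Step 4: T in hours = 77151.18 / 3600 = 21.431 hours

21.431


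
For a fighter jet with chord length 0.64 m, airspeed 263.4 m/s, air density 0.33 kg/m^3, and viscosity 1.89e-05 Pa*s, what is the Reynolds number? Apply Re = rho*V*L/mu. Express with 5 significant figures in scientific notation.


Step 1: Numerator = rho * V * L = 0.33 * 263.4 * 0.64 = 55.63008
Step 2: Re = 55.63008 / 1.89e-05
Step 3: Re = 2.9434e+06

2.9434e+06


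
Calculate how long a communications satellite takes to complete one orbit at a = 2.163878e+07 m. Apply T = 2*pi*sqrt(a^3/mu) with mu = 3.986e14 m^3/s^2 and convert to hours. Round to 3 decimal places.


Step 1: a^3 / mu = 1.013207e+22 / 3.986e14 = 2.541915e+07
Step 2: sqrt(2.541915e+07) = 5041.7407 s
Step 3: T = 2*pi * 5041.7407 = 31678.19 s
Step 4: T in hours = 31678.19 / 3600 = 8.799 hours

8.799


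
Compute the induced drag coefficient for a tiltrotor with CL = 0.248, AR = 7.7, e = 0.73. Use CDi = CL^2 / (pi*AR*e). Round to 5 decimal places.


Step 1: CL^2 = 0.248^2 = 0.061504
Step 2: pi * AR * e = 3.14159 * 7.7 * 0.73 = 17.658892
Step 3: CDi = 0.061504 / 17.658892 = 0.00348

0.00348


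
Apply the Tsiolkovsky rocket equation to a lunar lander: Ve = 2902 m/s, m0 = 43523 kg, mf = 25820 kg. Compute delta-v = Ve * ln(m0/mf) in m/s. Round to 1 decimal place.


Step 1: Mass ratio m0/mf = 43523 / 25820 = 1.685631
Step 2: ln(1.685631) = 0.52214
Step 3: delta-v = 2902 * 0.52214 = 1515.3 m/s

1515.3


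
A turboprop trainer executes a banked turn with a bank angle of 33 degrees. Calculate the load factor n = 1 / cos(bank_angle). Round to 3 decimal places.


Step 1: Convert 33 degrees to radians = 0.575959
Step 2: cos(33 deg) = 0.838671
Step 3: n = 1 / 0.838671 = 1.192

1.192


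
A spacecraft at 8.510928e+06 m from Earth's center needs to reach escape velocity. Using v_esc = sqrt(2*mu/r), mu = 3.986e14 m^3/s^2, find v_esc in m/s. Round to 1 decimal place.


Step 1: 2*mu/r = 2 * 3.986e14 / 8.510928e+06 = 93667811.5477
Step 2: v_esc = sqrt(93667811.5477) = 9678.2 m/s

9678.2


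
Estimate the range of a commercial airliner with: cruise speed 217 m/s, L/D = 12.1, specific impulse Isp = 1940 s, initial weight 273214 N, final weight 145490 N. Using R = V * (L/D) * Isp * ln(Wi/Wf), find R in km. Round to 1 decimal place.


Step 1: Coefficient = V * (L/D) * Isp = 217 * 12.1 * 1940 = 5093858.0 m
Step 2: Wi/Wf = 273214 / 145490 = 1.877889
Step 3: ln(1.877889) = 0.630148
Step 4: R = 5093858.0 * 0.630148 = 3209884.5 m = 3209.9 km

3209.9


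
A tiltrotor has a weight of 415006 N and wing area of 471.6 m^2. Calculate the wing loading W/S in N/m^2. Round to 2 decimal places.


Step 1: Wing loading = W / S = 415006 / 471.6
Step 2: Wing loading = 880.00 N/m^2

880.00


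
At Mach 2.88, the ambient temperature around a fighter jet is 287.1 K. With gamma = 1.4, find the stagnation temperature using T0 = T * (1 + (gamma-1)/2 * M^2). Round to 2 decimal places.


Step 1: (gamma-1)/2 = 0.2
Step 2: M^2 = 8.2944
Step 3: 1 + 0.2 * 8.2944 = 2.65888
Step 4: T0 = 287.1 * 2.65888 = 763.36 K

763.36


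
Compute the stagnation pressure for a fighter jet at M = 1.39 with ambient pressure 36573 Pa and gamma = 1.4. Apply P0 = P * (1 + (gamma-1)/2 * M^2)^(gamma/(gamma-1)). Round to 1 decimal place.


Step 1: (gamma-1)/2 * M^2 = 0.2 * 1.9321 = 0.38642
Step 2: 1 + 0.38642 = 1.38642
Step 3: Exponent gamma/(gamma-1) = 3.5
Step 4: P0 = 36573 * 1.38642^3.5 = 114760.5 Pa

114760.5


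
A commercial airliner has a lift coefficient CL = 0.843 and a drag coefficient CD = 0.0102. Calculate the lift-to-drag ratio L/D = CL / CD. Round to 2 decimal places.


Step 1: L/D = CL / CD = 0.843 / 0.0102
Step 2: L/D = 82.65

82.65


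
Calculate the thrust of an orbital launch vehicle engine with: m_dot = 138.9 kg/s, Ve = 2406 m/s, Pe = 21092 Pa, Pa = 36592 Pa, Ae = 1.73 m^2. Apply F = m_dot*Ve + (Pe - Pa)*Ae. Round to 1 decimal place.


Step 1: Momentum thrust = m_dot * Ve = 138.9 * 2406 = 334193.4 N
Step 2: Pressure thrust = (Pe - Pa) * Ae = (21092 - 36592) * 1.73 = -26815.00 N
Step 3: Total thrust F = 334193.4 + -26815.00 = 307378.4 N

307378.4


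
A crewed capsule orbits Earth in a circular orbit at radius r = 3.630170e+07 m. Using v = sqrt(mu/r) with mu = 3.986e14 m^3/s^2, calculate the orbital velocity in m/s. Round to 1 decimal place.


Step 1: mu / r = 3.986e14 / 3.630170e+07 = 10980202.0291
Step 2: v = sqrt(10980202.0291) = 3313.6 m/s

3313.6


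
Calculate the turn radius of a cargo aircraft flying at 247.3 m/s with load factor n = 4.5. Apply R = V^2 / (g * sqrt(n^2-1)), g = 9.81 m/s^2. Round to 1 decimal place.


Step 1: V^2 = 247.3^2 = 61157.29
Step 2: n^2 - 1 = 4.5^2 - 1 = 19.25
Step 3: sqrt(19.25) = 4.387482
Step 4: R = 61157.29 / (9.81 * 4.387482) = 1420.9 m

1420.9


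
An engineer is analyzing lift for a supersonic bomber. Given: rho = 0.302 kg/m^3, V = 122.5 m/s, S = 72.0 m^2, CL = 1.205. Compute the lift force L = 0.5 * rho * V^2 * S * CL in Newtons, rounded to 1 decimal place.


Step 1: Calculate dynamic pressure q = 0.5 * 0.302 * 122.5^2 = 0.5 * 0.302 * 15006.25 = 2265.9437 Pa
Step 2: Multiply by wing area and lift coefficient: L = 2265.9437 * 72.0 * 1.205
Step 3: L = 163147.95 * 1.205 = 196593.3 N

196593.3


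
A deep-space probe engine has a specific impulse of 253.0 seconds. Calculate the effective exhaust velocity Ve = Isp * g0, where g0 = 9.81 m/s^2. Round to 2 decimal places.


Step 1: Ve = Isp * g0 = 253.0 * 9.81
Step 2: Ve = 2481.93 m/s

2481.93


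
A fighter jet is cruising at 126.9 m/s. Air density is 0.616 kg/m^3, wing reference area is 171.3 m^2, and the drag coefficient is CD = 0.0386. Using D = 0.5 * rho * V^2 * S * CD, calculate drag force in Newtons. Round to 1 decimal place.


Step 1: Dynamic pressure q = 0.5 * 0.616 * 126.9^2 = 4959.9119 Pa
Step 2: Drag D = q * S * CD = 4959.9119 * 171.3 * 0.0386
Step 3: D = 32795.8 N

32795.8


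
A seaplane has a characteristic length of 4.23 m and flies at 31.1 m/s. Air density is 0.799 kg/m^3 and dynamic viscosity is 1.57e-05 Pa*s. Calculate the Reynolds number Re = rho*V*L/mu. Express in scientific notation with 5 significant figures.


Step 1: Numerator = rho * V * L = 0.799 * 31.1 * 4.23 = 105.110847
Step 2: Re = 105.110847 / 1.57e-05
Step 3: Re = 6.6950e+06

6.6950e+06


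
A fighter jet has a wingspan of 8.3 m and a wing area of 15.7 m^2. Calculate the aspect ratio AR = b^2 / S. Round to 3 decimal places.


Step 1: b^2 = 8.3^2 = 68.89
Step 2: AR = 68.89 / 15.7 = 4.388

4.388


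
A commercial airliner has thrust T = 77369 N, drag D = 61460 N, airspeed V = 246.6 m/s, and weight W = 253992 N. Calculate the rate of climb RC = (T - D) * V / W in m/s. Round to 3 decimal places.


Step 1: Excess thrust = T - D = 77369 - 61460 = 15909 N
Step 2: Excess power = 15909 * 246.6 = 3923159.4 W
Step 3: RC = 3923159.4 / 253992 = 15.446 m/s

15.446


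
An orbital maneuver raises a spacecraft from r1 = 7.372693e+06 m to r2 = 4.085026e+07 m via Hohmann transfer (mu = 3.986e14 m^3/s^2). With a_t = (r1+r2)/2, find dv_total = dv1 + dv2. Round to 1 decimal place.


Step 1: Transfer semi-major axis a_t = (7.372693e+06 + 4.085026e+07) / 2 = 2.411148e+07 m
Step 2: v1 (circular at r1) = sqrt(mu/r1) = 7352.85 m/s
Step 3: v_t1 = sqrt(mu*(2/r1 - 1/a_t)) = 9570.64 m/s
Step 4: dv1 = |9570.64 - 7352.85| = 2217.79 m/s
Step 5: v2 (circular at r2) = 3123.71 m/s, v_t2 = 1727.32 m/s
Step 6: dv2 = |3123.71 - 1727.32| = 1396.4 m/s
Step 7: Total delta-v = 2217.79 + 1396.4 = 3614.2 m/s

3614.2


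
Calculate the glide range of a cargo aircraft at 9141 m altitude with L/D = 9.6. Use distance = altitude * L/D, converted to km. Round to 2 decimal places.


Step 1: Glide distance = altitude * L/D = 9141 * 9.6 = 87753.6 m
Step 2: Convert to km: 87753.6 / 1000 = 87.75 km

87.75


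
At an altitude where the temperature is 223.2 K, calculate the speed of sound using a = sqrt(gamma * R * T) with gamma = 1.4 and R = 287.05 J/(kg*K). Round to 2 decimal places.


Step 1: gamma * R * T = 1.4 * 287.05 * 223.2 = 89697.384
Step 2: a = sqrt(89697.384) = 299.50 m/s

299.50


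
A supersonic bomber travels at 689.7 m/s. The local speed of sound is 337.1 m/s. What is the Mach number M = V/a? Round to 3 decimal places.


Step 1: M = V / a = 689.7 / 337.1
Step 2: M = 2.046

2.046


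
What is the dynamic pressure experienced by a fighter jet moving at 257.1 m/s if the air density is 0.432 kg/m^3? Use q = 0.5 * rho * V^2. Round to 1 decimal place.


Step 1: V^2 = 257.1^2 = 66100.41
Step 2: q = 0.5 * 0.432 * 66100.41
Step 3: q = 14277.7 Pa

14277.7


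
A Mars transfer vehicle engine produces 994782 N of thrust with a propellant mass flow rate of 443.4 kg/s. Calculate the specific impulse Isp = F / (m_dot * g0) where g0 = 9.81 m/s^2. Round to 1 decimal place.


Step 1: m_dot * g0 = 443.4 * 9.81 = 4349.75
Step 2: Isp = 994782 / 4349.75 = 228.7 s

228.7


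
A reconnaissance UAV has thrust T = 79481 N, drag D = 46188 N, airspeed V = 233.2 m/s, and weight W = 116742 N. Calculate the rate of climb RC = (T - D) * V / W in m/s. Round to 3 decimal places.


Step 1: Excess thrust = T - D = 79481 - 46188 = 33293 N
Step 2: Excess power = 33293 * 233.2 = 7763927.6 W
Step 3: RC = 7763927.6 / 116742 = 66.505 m/s

66.505


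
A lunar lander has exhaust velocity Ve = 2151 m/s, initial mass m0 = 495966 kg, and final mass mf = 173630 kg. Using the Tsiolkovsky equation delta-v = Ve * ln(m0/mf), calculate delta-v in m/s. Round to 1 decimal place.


Step 1: Mass ratio m0/mf = 495966 / 173630 = 2.856453
Step 2: ln(2.856453) = 1.049581
Step 3: delta-v = 2151 * 1.049581 = 2257.6 m/s

2257.6


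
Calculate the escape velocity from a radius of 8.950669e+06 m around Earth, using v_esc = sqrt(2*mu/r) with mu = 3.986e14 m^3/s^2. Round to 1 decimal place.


Step 1: 2*mu/r = 2 * 3.986e14 / 8.950669e+06 = 89065968.1416
Step 2: v_esc = sqrt(89065968.1416) = 9437.5 m/s

9437.5


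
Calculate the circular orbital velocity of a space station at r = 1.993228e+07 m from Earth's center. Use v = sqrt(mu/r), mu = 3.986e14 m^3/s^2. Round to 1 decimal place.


Step 1: mu / r = 3.986e14 / 1.993228e+07 = 19997712.2537
Step 2: v = sqrt(19997712.2537) = 4471.9 m/s

4471.9
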